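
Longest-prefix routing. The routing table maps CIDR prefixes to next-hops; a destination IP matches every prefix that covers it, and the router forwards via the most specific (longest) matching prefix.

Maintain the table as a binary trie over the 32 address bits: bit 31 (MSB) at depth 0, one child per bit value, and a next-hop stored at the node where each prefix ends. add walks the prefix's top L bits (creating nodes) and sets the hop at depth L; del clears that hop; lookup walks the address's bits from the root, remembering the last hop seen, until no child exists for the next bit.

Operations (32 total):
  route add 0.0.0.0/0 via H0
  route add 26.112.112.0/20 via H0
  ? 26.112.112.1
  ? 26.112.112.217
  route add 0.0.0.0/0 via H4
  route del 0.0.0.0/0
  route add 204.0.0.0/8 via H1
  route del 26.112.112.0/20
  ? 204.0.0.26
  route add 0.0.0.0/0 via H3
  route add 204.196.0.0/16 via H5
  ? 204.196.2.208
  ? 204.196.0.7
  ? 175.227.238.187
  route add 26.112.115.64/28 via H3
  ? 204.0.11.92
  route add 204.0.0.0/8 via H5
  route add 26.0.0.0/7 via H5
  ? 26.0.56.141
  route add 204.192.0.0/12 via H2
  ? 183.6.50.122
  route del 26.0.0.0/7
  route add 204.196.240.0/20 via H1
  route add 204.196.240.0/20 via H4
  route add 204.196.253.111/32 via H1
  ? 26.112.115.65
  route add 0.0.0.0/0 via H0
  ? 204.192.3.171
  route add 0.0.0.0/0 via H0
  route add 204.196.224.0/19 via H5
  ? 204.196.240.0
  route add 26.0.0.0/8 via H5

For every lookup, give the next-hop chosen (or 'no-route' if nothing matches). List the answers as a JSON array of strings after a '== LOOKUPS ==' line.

Apply in order:
  + 0.0.0.0/0 (H0) depth=0
  + 26.112.112.0/20 (H0) depth=20
  ? 26.112.112.1  path d0:H0→d1:-→d2:-→d3:-→d4:-→d5:-→d6:-→d7:-→d8:-→d9:-→d10:-→d11:-→d12:-→d13:-→d14:-→d15:-→d16:-→d17:-→d18:-→d19:-→d20:H0  best=H0
  ? 26.112.112.217  path d0:H0→d1:-→d2:-→d3:-→d4:-→d5:-→d6:-→d7:-→d8:-→d9:-→d10:-→d11:-→d12:-→d13:-→d14:-→d15:-→d16:-→d17:-→d18:-→d19:-→d20:H0  best=H0
  + 0.0.0.0/0 (H4) depth=0
  - 0.0.0.0/0 clear@0
  + 204.0.0.0/8 (H1) depth=8
  - 26.112.112.0/20 clear@20
  ? 204.0.0.26  path d0:-→d1:-→d2:-→d3:-→d4:-→d5:-→d6:-→d7:-→d8:H1  best=H1
  + 0.0.0.0/0 (H3) depth=0
  + 204.196.0.0/16 (H5) depth=16
  ? 204.196.2.208  path d0:H3→d1:-→d2:-→d3:-→d4:-→d5:-→d6:-→d7:-→d8:H1→d9:-→d10:-→d11:-→d12:-→d13:-→d14:-→d15:-→d16:H5  best=H5
  ? 204.196.0.7  path d0:H3→d1:-→d2:-→d3:-→d4:-→d5:-→d6:-→d7:-→d8:H1→d9:-→d10:-→d11:-→d12:-→d13:-→d14:-→d15:-→d16:H5  best=H5
  ? 175.227.238.187  path d0:H3→d1:-  best=H3
  + 26.112.115.64/28 (H3) depth=28
  ? 204.0.11.92  path d0:H3→d1:-→d2:-→d3:-→d4:-→d5:-→d6:-→d7:-→d8:H1  best=H1
  + 204.0.0.0/8 (H5) depth=8
  + 26.0.0.0/7 (H5) depth=7
  ? 26.0.56.141  path d0:H3→d1:-→d2:-→d3:-→d4:-→d5:-→d6:-→d7:H5→d8:-→d9:-  best=H5
  + 204.192.0.0/12 (H2) depth=12
  ? 183.6.50.122  path d0:H3→d1:-  best=H3
  - 26.0.0.0/7 clear@7
  + 204.196.240.0/20 (H1) depth=20
  + 204.196.240.0/20 (H4) depth=20
  + 204.196.253.111/32 (H1) depth=32
  ? 26.112.115.65  path d0:H3→d1:-→d2:-→d3:-→d4:-→d5:-→d6:-→d7:-→d8:-→d9:-→d10:-→d11:-→d12:-→d13:-→d14:-→d15:-→d16:-→d17:-→d18:-→d19:-→d20:-→d21:-→d22:-→d23:-→d24:-→d25:-→d26:-→d27:-→d28:H3  best=H3
  + 0.0.0.0/0 (H0) depth=0
  ? 204.192.3.171  path d0:H0→d1:-→d2:-→d3:-→d4:-→d5:-→d6:-→d7:-→d8:H5→d9:-→d10:-→d11:-→d12:H2→d13:-  best=H2
  + 0.0.0.0/0 (H0) depth=0
  + 204.196.224.0/19 (H5) depth=19
  ? 204.196.240.0  path d0:H0→d1:-→d2:-→d3:-→d4:-→d5:-→d6:-→d7:-→d8:H5→d9:-→d10:-→d11:-→d12:H2→d13:-→d14:-→d15:-→d16:H5→d17:-→d18:-→d19:H5→d20:H4  best=H4
  + 26.0.0.0/8 (H5) depth=8

== LOOKUPS ==
["H0","H0","H1","H5","H5","H3","H1","H5","H3","H3","H2","H4"]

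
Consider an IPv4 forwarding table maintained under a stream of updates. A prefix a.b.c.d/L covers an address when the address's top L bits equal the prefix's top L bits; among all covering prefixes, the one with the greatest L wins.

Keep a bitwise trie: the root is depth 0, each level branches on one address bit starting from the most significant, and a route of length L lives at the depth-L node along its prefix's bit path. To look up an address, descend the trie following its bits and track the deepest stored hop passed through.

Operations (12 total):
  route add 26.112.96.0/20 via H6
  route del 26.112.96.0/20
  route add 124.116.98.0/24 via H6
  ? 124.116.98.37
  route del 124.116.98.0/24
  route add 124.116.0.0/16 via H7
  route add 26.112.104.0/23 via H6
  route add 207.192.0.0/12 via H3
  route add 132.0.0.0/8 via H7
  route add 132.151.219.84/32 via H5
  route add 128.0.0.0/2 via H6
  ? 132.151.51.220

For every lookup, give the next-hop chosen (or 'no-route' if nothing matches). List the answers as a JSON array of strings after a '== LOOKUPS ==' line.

Trace:
  add 26.112.96.0/20 -> H6 at depth 20
  del 26.112.96.0/20 (clear depth 20)
  add 124.116.98.0/24 -> H6 at depth 24
  ? 124.116.98.37  path d0:-→d1:-→d2:-→d3:-→d4:-→d5:-→d6:-→d7:-→d8:-→d9:-→d10:-→d11:-→d12:-→d13:-→d14:-→d15:-→d16:-→d17:-→d18:-→d19:-→d20:-→d21:-→d22:-→d23:-→d24:H6  best=H6
  del 124.116.98.0/24 (clear depth 24)
  add 124.116.0.0/16 -> H7 at depth 16
  add 26.112.104.0/23 -> H6 at depth 23
  add 207.192.0.0/12 -> H3 at depth 12
  add 132.0.0.0/8 -> H7 at depth 8
  add 132.151.219.84/32 -> H5 at depth 32
  add 128.0.0.0/2 -> H6 at depth 2
  ? 132.151.51.220  path d0:-→d1:-→d2:H6→d3:-→d4:-→d5:-→d6:-→d7:-→d8:H7→d9:-→d10:-→d11:-→d12:-→d13:-→d14:-→d15:-→d16:-  best=H7

== LOOKUPS ==
["H6","H7"]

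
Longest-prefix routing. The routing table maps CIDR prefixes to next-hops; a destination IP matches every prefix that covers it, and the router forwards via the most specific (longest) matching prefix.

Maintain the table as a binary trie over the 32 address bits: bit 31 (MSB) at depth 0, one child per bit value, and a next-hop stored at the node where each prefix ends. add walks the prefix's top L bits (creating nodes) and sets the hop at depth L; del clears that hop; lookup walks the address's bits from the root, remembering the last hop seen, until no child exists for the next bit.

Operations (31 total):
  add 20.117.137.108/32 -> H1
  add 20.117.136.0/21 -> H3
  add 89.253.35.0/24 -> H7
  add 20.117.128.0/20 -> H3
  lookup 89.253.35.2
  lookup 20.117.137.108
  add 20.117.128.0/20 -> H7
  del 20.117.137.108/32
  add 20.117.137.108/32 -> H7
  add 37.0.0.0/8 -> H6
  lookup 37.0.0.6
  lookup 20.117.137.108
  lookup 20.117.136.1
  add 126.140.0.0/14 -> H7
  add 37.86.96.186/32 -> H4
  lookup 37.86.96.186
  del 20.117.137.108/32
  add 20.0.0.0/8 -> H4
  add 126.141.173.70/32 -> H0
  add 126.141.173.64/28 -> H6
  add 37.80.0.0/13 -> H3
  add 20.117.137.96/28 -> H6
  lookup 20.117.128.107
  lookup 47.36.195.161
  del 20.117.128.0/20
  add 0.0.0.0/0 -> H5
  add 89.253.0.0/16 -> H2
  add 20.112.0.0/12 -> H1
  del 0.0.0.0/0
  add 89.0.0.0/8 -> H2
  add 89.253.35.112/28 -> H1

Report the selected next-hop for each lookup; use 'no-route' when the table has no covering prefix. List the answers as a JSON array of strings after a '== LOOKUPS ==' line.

Process each operation:
  + 20.117.137.108/32 (H1) depth=32
  + 20.117.136.0/21 (H3) depth=21
  + 89.253.35.0/24 (H7) depth=24
  + 20.117.128.0/20 (H3) depth=20
  ? 89.253.35.2  path d0:-→d1:-→d2:-→d3:-→d4:-→d5:-→d6:-→d7:-→d8:-→d9:-→d10:-→d11:-→d12:-→d13:-→d14:-→d15:-→d16:-→d17:-→d18:-→d19:-→d20:-→d21:-→d22:-→d23:-→d24:H7  best=H7
  ? 20.117.137.108  path d0:-→d1:-→d2:-→d3:-→d4:-→d5:-→d6:-→d7:-→d8:-→d9:-→d10:-→d11:-→d12:-→d13:-→d14:-→d15:-→d16:-→d17:-→d18:-→d19:-→d20:H3→d21:H3→d22:-→d23:-→d24:-→d25:-→d26:-→d27:-→d28:-→d29:-→d30:-→d31:-→d32:H1  best=H1
  + 20.117.128.0/20 (H7) depth=20
  del 20.117.137.108/32 (clear depth 32)
  + 20.117.137.108/32 (H7) depth=32
  + 37.0.0.0/8 (H6) depth=8
  ? 37.0.0.6  path d0:-→d1:-→d2:-→d3:-→d4:-→d5:-→d6:-→d7:-→d8:H6  best=H6
  ? 20.117.137.108  path d0:-→d1:-→d2:-→d3:-→d4:-→d5:-→d6:-→d7:-→d8:-→d9:-→d10:-→d11:-→d12:-→d13:-→d14:-→d15:-→d16:-→d17:-→d18:-→d19:-→d20:H7→d21:H3→d22:-→d23:-→d24:-→d25:-→d26:-→d27:-→d28:-→d29:-→d30:-→d31:-→d32:H7  best=H7
  ? 20.117.136.1  path d0:-→d1:-→d2:-→d3:-→d4:-→d5:-→d6:-→d7:-→d8:-→d9:-→d10:-→d11:-→d12:-→d13:-→d14:-→d15:-→d16:-→d17:-→d18:-→d19:-→d20:H7→d21:H3→d22:-→d23:-  best=H3
  + 126.140.0.0/14 (H7) depth=14
  + 37.86.96.186/32 (H4) depth=32
  ? 37.86.96.186  path d0:-→d1:-→d2:-→d3:-→d4:-→d5:-→d6:-→d7:-→d8:H6→d9:-→d10:-→d11:-→d12:-→d13:-→d14:-→d15:-→d16:-→d17:-→d18:-→d19:-→d20:-→d21:-→d22:-→d23:-→d24:-→d25:-→d26:-→d27:-→d28:-→d29:-→d30:-→d31:-→d32:H4  best=H4
  del 20.117.137.108/32 (clear depth 32)
  + 20.0.0.0/8 (H4) depth=8
  + 126.141.173.70/32 (H0) depth=32
  + 126.141.173.64/28 (H6) depth=28
  + 37.80.0.0/13 (H3) depth=13
  + 20.117.137.96/28 (H6) depth=28
  ? 20.117.128.107  path d0:-→d1:-→d2:-→d3:-→d4:-→d5:-→d6:-→d7:-→d8:H4→d9:-→d10:-→d11:-→d12:-→d13:-→d14:-→d15:-→d16:-→d17:-→d18:-→d19:-→d20:H7  best=H7
  ? 47.36.195.161  path d0:-→d1:-→d2:-→d3:-→d4:-  best=no-route
  del 20.117.128.0/20 (clear depth 20)
  + 0.0.0.0/0 (H5) depth=0
  + 89.253.0.0/16 (H2) depth=16
  + 20.112.0.0/12 (H1) depth=12
  del 0.0.0.0/0 (clear depth 0)
  + 89.0.0.0/8 (H2) depth=8
  + 89.253.35.112/28 (H1) depth=28

== LOOKUPS ==
["H7","H1","H6","H7","H3","H4","H7","no-route"]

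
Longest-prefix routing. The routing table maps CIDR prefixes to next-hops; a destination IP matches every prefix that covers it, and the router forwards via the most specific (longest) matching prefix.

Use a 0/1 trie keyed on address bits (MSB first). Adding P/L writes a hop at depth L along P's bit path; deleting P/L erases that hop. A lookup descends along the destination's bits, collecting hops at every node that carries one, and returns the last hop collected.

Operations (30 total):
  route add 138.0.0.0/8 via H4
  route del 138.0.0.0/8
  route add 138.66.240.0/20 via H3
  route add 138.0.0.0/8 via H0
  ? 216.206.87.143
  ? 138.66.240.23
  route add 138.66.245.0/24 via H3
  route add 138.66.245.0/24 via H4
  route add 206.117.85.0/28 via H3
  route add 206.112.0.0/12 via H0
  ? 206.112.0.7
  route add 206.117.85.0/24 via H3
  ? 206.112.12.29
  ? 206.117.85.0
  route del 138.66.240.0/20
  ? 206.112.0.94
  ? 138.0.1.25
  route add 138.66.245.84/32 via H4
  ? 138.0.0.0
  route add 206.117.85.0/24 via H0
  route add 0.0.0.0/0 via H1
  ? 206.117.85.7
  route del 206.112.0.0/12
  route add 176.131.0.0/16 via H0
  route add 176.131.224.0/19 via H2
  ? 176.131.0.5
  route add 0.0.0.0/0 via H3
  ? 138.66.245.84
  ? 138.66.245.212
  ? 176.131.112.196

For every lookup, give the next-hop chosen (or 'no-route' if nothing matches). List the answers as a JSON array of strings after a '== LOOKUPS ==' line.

Trace:
  + 138.0.0.0/8 (H4) depth=8
  del 138.0.0.0/8 (clear depth 8)
  + 138.66.240.0/20 (H3) depth=20
  + 138.0.0.0/8 (H0) depth=8
  Q 216.206.87.143: descend 1 ; hops seen [∅] ; pick no-route
  Q 138.66.240.23: descend 10001010010000101111 ; hops seen [H0,H3] ; pick H3
  + 138.66.245.0/24 (H3) depth=24
  + 138.66.245.0/24 (H4) depth=24
  + 206.117.85.0/28 (H3) depth=28
  + 206.112.0.0/12 (H0) depth=12
  Q 206.112.0.7: descend 1100111001110 ; hops seen [H0] ; pick H0
  + 206.117.85.0/24 (H3) depth=24
  Q 206.112.12.29: descend 1100111001110 ; hops seen [H0] ; pick H0
  Q 206.117.85.0: descend 1100111001110101010101010000 ; hops seen [H0,H3,H3] ; pick H3
  del 138.66.240.0/20 (clear depth 20)
  Q 206.112.0.94: descend 1100111001110 ; hops seen [H0] ; pick H0
  Q 138.0.1.25: descend 100010100 ; hops seen [H0] ; pick H0
  + 138.66.245.84/32 (H4) depth=32
  Q 138.0.0.0: descend 100010100 ; hops seen [H0] ; pick H0
  + 206.117.85.0/24 (H0) depth=24
  + 0.0.0.0/0 (H1) depth=0
  Q 206.117.85.7: descend 1100111001110101010101010000 ; hops seen [H1,H0,H0,H3] ; pick H3
  del 206.112.0.0/12 (clear depth 12)
  + 176.131.0.0/16 (H0) depth=16
  + 176.131.224.0/19 (H2) depth=19
  Q 176.131.0.5: descend 1011000010000011 ; hops seen [H1,H0] ; pick H0
  + 0.0.0.0/0 (H3) depth=0
  Q 138.66.245.84: descend 10001010010000101111010101010100 ; hops seen [H3,H0,H4,H4] ; pick H4
  Q 138.66.245.212: descend 100010100100001011110101 ; hops seen [H3,H0,H4] ; pick H4
  Q 176.131.112.196: descend 1011000010000011 ; hops seen [H3,H0] ; pick H0

== LOOKUPS ==
["no-route","H3","H0","H0","H3","H0","H0","H0","H3","H0","H4","H4","H0"]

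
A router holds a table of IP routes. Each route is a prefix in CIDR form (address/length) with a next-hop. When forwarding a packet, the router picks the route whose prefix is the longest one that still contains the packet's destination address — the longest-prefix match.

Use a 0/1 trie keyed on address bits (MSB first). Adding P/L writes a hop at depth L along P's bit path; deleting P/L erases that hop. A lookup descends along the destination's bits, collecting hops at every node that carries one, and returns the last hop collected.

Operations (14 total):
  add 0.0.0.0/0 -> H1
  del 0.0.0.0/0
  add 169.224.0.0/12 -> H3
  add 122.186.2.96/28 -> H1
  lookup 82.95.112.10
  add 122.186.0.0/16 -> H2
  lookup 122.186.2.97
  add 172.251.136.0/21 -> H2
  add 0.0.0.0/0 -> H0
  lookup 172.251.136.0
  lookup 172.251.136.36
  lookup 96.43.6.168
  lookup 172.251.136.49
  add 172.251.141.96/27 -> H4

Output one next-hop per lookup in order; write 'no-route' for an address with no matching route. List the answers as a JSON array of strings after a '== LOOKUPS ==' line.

Process each operation:
  + 0.0.0.0/0 (H1) depth=0
  - 0.0.0.0/0 clear@0
  + 169.224.0.0/12 (H3) depth=12
  + 122.186.2.96/28 (H1) depth=28
  lookup 82.95.112.10: bits 01 walk d0:-→d1:-→d2:- -> no-route
  + 122.186.0.0/16 (H2) depth=16
  lookup 122.186.2.97: bits 0111101010111010000000100110 walk d0:-→d1:-→d2:-→d3:-→d4:-→d5:-→d6:-→d7:-→d8:-→d9:-→d10:-→d11:-→d12:-→d13:-→d14:-→d15:-→d16:H2→d17:-→d18:-→d19:-→d20:-→d21:-→d22:-→d23:-→d24:-→d25:-→d26:-→d27:-→d28:H1 -> H1
  + 172.251.136.0/21 (H2) depth=21
  + 0.0.0.0/0 (H0) depth=0
  lookup 172.251.136.0: bits 101011001111101110001 walk d0:H0→d1:-→d2:-→d3:-→d4:-→d5:-→d6:-→d7:-→d8:-→d9:-→d10:-→d11:-→d12:-→d13:-→d14:-→d15:-→d16:-→d17:-→d18:-→d19:-→d20:-→d21:H2 -> H2
  lookup 172.251.136.36: bits 101011001111101110001 walk d0:H0→d1:-→d2:-→d3:-→d4:-→d5:-→d6:-→d7:-→d8:-→d9:-→d10:-→d11:-→d12:-→d13:-→d14:-→d15:-→d16:-→d17:-→d18:-→d19:-→d20:-→d21:H2 -> H2
  lookup 96.43.6.168: bits 011 walk d0:H0→d1:-→d2:-→d3:- -> H0
  lookup 172.251.136.49: bits 101011001111101110001 walk d0:H0→d1:-→d2:-→d3:-→d4:-→d5:-→d6:-→d7:-→d8:-→d9:-→d10:-→d11:-→d12:-→d13:-→d14:-→d15:-→d16:-→d17:-→d18:-→d19:-→d20:-→d21:H2 -> H2
  + 172.251.141.96/27 (H4) depth=27

== LOOKUPS ==
["no-route","H1","H2","H2","H0","H2"]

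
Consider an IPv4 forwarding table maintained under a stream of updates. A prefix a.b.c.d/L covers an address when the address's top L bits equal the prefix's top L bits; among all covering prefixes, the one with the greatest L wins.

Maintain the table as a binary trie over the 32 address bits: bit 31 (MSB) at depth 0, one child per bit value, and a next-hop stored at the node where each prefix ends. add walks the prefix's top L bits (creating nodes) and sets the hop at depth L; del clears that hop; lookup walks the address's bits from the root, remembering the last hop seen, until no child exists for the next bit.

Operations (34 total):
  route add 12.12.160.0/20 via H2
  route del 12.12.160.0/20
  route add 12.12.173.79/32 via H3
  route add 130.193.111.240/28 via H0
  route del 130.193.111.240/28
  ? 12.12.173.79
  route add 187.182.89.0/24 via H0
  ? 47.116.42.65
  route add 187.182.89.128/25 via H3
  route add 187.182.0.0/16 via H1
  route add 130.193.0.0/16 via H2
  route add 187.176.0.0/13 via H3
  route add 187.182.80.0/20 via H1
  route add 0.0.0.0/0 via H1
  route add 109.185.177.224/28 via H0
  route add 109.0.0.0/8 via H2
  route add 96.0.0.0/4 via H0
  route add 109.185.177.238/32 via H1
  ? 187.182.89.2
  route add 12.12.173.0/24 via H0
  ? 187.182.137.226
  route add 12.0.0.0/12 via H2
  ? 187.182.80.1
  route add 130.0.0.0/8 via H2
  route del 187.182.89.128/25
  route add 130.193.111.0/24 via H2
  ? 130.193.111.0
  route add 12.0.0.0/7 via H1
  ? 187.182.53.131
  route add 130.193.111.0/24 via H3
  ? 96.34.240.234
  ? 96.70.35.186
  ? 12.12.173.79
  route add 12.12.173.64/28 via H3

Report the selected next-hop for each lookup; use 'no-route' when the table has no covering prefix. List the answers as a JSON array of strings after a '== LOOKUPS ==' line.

Apply in order:
  + 12.12.160.0/20 (H2) depth=20
  - 12.12.160.0/20 clear@20
  + 12.12.173.79/32 (H3) depth=32
  + 130.193.111.240/28 (H0) depth=28
  - 130.193.111.240/28 clear@28
  ? 12.12.173.79  path d0:-→d1:-→d2:-→d3:-→d4:-→d5:-→d6:-→d7:-→d8:-→d9:-→d10:-→d11:-→d12:-→d13:-→d14:-→d15:-→d16:-→d17:-→d18:-→d19:-→d20:-→d21:-→d22:-→d23:-→d24:-→d25:-→d26:-→d27:-→d28:-→d29:-→d30:-→d31:-→d32:H3  best=H3
  + 187.182.89.0/24 (H0) depth=24
  ? 47.116.42.65  path d0:-→d1:-→d2:-  best=no-route
  + 187.182.89.128/25 (H3) depth=25
  + 187.182.0.0/16 (H1) depth=16
  + 130.193.0.0/16 (H2) depth=16
  + 187.176.0.0/13 (H3) depth=13
  + 187.182.80.0/20 (H1) depth=20
  + 0.0.0.0/0 (H1) depth=0
  + 109.185.177.224/28 (H0) depth=28
  + 109.0.0.0/8 (H2) depth=8
  + 96.0.0.0/4 (H0) depth=4
  + 109.185.177.238/32 (H1) depth=32
  ? 187.182.89.2  path d0:H1→d1:-→d2:-→d3:-→d4:-→d5:-→d6:-→d7:-→d8:-→d9:-→d10:-→d11:-→d12:-→d13:H3→d14:-→d15:-→d16:H1→d17:-→d18:-→d19:-→d20:H1→d21:-→d22:-→d23:-→d24:H0  best=H0
  + 12.12.173.0/24 (H0) depth=24
  ? 187.182.137.226  path d0:H1→d1:-→d2:-→d3:-→d4:-→d5:-→d6:-→d7:-→d8:-→d9:-→d10:-→d11:-→d12:-→d13:H3→d14:-→d15:-→d16:H1  best=H1
  + 12.0.0.0/12 (H2) depth=12
  ? 187.182.80.1  path d0:H1→d1:-→d2:-→d3:-→d4:-→d5:-→d6:-→d7:-→d8:-→d9:-→d10:-→d11:-→d12:-→d13:H3→d14:-→d15:-→d16:H1→d17:-→d18:-→d19:-→d20:H1  best=H1
  + 130.0.0.0/8 (H2) depth=8
  - 187.182.89.128/25 clear@25
  + 130.193.111.0/24 (H2) depth=24
  ? 130.193.111.0  path d0:H1→d1:-→d2:-→d3:-→d4:-→d5:-→d6:-→d7:-→d8:H2→d9:-→d10:-→d11:-→d12:-→d13:-→d14:-→d15:-→d16:H2→d17:-→d18:-→d19:-→d20:-→d21:-→d22:-→d23:-→d24:H2  best=H2
  + 12.0.0.0/7 (H1) depth=7
  ? 187.182.53.131  path d0:H1→d1:-→d2:-→d3:-→d4:-→d5:-→d6:-→d7:-→d8:-→d9:-→d10:-→d11:-→d12:-→d13:H3→d14:-→d15:-→d16:H1→d17:-  best=H1
  + 130.193.111.0/24 (H3) depth=24
  ? 96.34.240.234  path d0:H1→d1:-→d2:-→d3:-→d4:H0  best=H0
  ? 96.70.35.186  path d0:H1→d1:-→d2:-→d3:-→d4:H0  best=H0
  ? 12.12.173.79  path d0:H1→d1:-→d2:-→d3:-→d4:-→d5:-→d6:-→d7:H1→d8:-→d9:-→d10:-→d11:-→d12:H2→d13:-→d14:-→d15:-→d16:-→d17:-→d18:-→d19:-→d20:-→d21:-→d22:-→d23:-→d24:H0→d25:-→d26:-→d27:-→d28:-→d29:-→d30:-→d31:-→d32:H3  best=H3
  + 12.12.173.64/28 (H3) depth=28

== LOOKUPS ==
["H3","no-route","H0","H1","H1","H2","H1","H0","H0","H3"]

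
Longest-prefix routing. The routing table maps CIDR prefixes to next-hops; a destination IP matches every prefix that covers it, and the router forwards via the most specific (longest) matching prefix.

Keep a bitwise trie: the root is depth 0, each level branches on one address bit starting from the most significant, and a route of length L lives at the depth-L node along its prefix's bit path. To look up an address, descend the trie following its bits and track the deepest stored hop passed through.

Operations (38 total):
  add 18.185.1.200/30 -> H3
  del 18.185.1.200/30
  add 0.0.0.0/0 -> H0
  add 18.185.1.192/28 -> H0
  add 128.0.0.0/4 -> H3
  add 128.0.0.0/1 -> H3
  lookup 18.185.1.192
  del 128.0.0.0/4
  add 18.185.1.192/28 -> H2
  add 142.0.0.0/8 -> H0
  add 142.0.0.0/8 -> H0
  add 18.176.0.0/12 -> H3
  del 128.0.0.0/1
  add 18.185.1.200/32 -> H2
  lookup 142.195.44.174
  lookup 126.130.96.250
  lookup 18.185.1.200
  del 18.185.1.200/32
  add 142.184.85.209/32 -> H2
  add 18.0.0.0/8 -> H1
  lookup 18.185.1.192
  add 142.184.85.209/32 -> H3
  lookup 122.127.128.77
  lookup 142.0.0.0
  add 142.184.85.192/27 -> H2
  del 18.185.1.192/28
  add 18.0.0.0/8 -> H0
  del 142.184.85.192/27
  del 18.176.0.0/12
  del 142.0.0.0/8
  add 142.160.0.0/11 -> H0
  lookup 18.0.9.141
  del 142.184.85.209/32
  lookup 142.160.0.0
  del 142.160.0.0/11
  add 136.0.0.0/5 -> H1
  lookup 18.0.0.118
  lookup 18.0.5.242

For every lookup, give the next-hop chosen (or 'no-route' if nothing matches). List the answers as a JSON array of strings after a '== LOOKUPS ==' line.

Apply in order:
  add 18.185.1.200/30 -> H3 at depth 30
  del 18.185.1.200/30 (clear depth 30)
  add 0.0.0.0/0 -> H0 at depth 0
  add 18.185.1.192/28 -> H0 at depth 28
  add 128.0.0.0/4 -> H3 at depth 4
  add 128.0.0.0/1 -> H3 at depth 1
  lookup 18.185.1.192: bits 0001001010111001000000011100 walk d0:H0→d1:-→d2:-→d3:-→d4:-→d5:-→d6:-→d7:-→d8:-→d9:-→d10:-→d11:-→d12:-→d13:-→d14:-→d15:-→d16:-→d17:-→d18:-→d19:-→d20:-→d21:-→d22:-→d23:-→d24:-→d25:-→d26:-→d27:-→d28:H0 -> H0
  del 128.0.0.0/4 (clear depth 4)
  add 18.185.1.192/28 -> H2 at depth 28
  add 142.0.0.0/8 -> H0 at depth 8
  add 142.0.0.0/8 -> H0 at depth 8
  add 18.176.0.0/12 -> H3 at depth 12
  del 128.0.0.0/1 (clear depth 1)
  add 18.185.1.200/32 -> H2 at depth 32
  lookup 142.195.44.174: bits 10001110 walk d0:H0→d1:-→d2:-→d3:-→d4:-→d5:-→d6:-→d7:-→d8:H0 -> H0
  lookup 126.130.96.250: bits 0 walk d0:H0→d1:- -> H0
  lookup 18.185.1.200: bits 00010010101110010000000111001000 walk d0:H0→d1:-→d2:-→d3:-→d4:-→d5:-→d6:-→d7:-→d8:-→d9:-→d10:-→d11:-→d12:H3→d13:-→d14:-→d15:-→d16:-→d17:-→d18:-→d19:-→d20:-→d21:-→d22:-→d23:-→d24:-→d25:-→d26:-→d27:-→d28:H2→d29:-→d30:-→d31:-→d32:H2 -> H2
  del 18.185.1.200/32 (clear depth 32)
  add 142.184.85.209/32 -> H2 at depth 32
  add 18.0.0.0/8 -> H1 at depth 8
  lookup 18.185.1.192: bits 0001001010111001000000011100 walk d0:H0→d1:-→d2:-→d3:-→d4:-→d5:-→d6:-→d7:-→d8:H1→d9:-→d10:-→d11:-→d12:H3→d13:-→d14:-→d15:-→d16:-→d17:-→d18:-→d19:-→d20:-→d21:-→d22:-→d23:-→d24:-→d25:-→d26:-→d27:-→d28:H2 -> H2
  add 142.184.85.209/32 -> H3 at depth 32
  lookup 122.127.128.77: bits 0 walk d0:H0→d1:- -> H0
  lookup 142.0.0.0: bits 10001110 walk d0:H0→d1:-→d2:-→d3:-→d4:-→d5:-→d6:-→d7:-→d8:H0 -> H0
  add 142.184.85.192/27 -> H2 at depth 27
  del 18.185.1.192/28 (clear depth 28)
  add 18.0.0.0/8 -> H0 at depth 8
  del 142.184.85.192/27 (clear depth 27)
  del 18.176.0.0/12 (clear depth 12)
  del 142.0.0.0/8 (clear depth 8)
  add 142.160.0.0/11 -> H0 at depth 11
  lookup 18.0.9.141: bits 00010010 walk d0:H0→d1:-→d2:-→d3:-→d4:-→d5:-→d6:-→d7:-→d8:H0 -> H0
  del 142.184.85.209/32 (clear depth 32)
  lookup 142.160.0.0: bits 10001110101 walk d0:H0→d1:-→d2:-→d3:-→d4:-→d5:-→d6:-→d7:-→d8:-→d9:-→d10:-→d11:H0 -> H0
  del 142.160.0.0/11 (clear depth 11)
  add 136.0.0.0/5 -> H1 at depth 5
  lookup 18.0.0.118: bits 00010010 walk d0:H0→d1:-→d2:-→d3:-→d4:-→d5:-→d6:-→d7:-→d8:H0 -> H0
  lookup 18.0.5.242: bits 00010010 walk d0:H0→d1:-→d2:-→d3:-→d4:-→d5:-→d6:-→d7:-→d8:H0 -> H0

== LOOKUPS ==
["H0","H0","H0","H2","H2","H0","H0","H0","H0","H0","H0"]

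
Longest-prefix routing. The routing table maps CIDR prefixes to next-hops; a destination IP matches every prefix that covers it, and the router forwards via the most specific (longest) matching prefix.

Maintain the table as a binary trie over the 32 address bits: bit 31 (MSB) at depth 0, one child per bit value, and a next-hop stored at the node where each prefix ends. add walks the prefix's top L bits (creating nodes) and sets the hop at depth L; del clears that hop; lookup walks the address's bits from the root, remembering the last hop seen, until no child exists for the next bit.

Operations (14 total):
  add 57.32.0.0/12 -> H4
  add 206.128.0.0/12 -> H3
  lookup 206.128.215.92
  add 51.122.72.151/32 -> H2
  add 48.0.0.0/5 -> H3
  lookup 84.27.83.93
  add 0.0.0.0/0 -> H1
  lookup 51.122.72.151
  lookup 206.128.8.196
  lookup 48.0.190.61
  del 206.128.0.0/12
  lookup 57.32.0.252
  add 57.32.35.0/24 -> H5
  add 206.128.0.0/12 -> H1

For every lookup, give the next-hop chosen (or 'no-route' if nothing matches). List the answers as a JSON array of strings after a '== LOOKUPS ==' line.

Process each operation:
  + 57.32.0.0/12 (H4) depth=12
  + 206.128.0.0/12 (H3) depth=12
  ? 206.128.215.92  path d0:-→d1:-→d2:-→d3:-→d4:-→d5:-→d6:-→d7:-→d8:-→d9:-→d10:-→d11:-→d12:H3  best=H3
  + 51.122.72.151/32 (H2) depth=32
  + 48.0.0.0/5 (H3) depth=5
  ? 84.27.83.93  path d0:-→d1:-  best=no-route
  + 0.0.0.0/0 (H1) depth=0
  ? 51.122.72.151  path d0:H1→d1:-→d2:-→d3:-→d4:-→d5:H3→d6:-→d7:-→d8:-→d9:-→d10:-→d11:-→d12:-→d13:-→d14:-→d15:-→d16:-→d17:-→d18:-→d19:-→d20:-→d21:-→d22:-→d23:-→d24:-→d25:-→d26:-→d27:-→d28:-→d29:-→d30:-→d31:-→d32:H2  best=H2
  ? 206.128.8.196  path d0:H1→d1:-→d2:-→d3:-→d4:-→d5:-→d6:-→d7:-→d8:-→d9:-→d10:-→d11:-→d12:H3  best=H3
  ? 48.0.190.61  path d0:H1→d1:-→d2:-→d3:-→d4:-→d5:H3→d6:-  best=H3
  - 206.128.0.0/12 clear@12
  ? 57.32.0.252  path d0:H1→d1:-→d2:-→d3:-→d4:-→d5:-→d6:-→d7:-→d8:-→d9:-→d10:-→d11:-→d12:H4  best=H4
  + 57.32.35.0/24 (H5) depth=24
  + 206.128.0.0/12 (H1) depth=12

== LOOKUPS ==
["H3","no-route","H2","H3","H3","H4"]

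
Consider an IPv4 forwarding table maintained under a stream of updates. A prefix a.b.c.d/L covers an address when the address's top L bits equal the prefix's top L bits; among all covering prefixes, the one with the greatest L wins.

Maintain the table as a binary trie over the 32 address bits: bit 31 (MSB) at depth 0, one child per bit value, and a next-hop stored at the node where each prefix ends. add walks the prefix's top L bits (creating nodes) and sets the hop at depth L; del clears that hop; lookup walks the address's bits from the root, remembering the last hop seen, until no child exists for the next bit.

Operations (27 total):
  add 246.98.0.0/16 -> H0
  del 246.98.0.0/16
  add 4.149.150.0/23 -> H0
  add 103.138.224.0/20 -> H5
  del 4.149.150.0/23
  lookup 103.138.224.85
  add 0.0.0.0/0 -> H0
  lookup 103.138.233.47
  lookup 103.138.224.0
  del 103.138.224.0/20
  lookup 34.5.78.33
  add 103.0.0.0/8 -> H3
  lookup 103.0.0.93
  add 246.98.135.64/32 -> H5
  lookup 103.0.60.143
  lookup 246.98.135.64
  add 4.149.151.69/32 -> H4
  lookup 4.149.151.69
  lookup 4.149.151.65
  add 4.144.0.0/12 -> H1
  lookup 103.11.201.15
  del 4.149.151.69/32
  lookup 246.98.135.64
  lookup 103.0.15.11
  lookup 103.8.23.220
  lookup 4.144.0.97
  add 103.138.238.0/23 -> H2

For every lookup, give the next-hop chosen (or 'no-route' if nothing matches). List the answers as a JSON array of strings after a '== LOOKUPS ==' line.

Trace:
  + 246.98.0.0/16 (H0) depth=16
  - 246.98.0.0/16 clear@16
  + 4.149.150.0/23 (H0) depth=23
  + 103.138.224.0/20 (H5) depth=20
  - 4.149.150.0/23 clear@23
  ? 103.138.224.85  path d0:-→d1:-→d2:-→d3:-→d4:-→d5:-→d6:-→d7:-→d8:-→d9:-→d10:-→d11:-→d12:-→d13:-→d14:-→d15:-→d16:-→d17:-→d18:-→d19:-→d20:H5  best=H5
  + 0.0.0.0/0 (H0) depth=0
  ? 103.138.233.47  path d0:H0→d1:-→d2:-→d3:-→d4:-→d5:-→d6:-→d7:-→d8:-→d9:-→d10:-→d11:-→d12:-→d13:-→d14:-→d15:-→d16:-→d17:-→d18:-→d19:-→d20:H5  best=H5
  ? 103.138.224.0  path d0:H0→d1:-→d2:-→d3:-→d4:-→d5:-→d6:-→d7:-→d8:-→d9:-→d10:-→d11:-→d12:-→d13:-→d14:-→d15:-→d16:-→d17:-→d18:-→d19:-→d20:H5  best=H5
  - 103.138.224.0/20 clear@20
  ? 34.5.78.33  path d0:H0→d1:-→d2:-  best=H0
  + 103.0.0.0/8 (H3) depth=8
  ? 103.0.0.93  path d0:H0→d1:-→d2:-→d3:-→d4:-→d5:-→d6:-→d7:-→d8:H3  best=H3
  + 246.98.135.64/32 (H5) depth=32
  ? 103.0.60.143  path d0:H0→d1:-→d2:-→d3:-→d4:-→d5:-→d6:-→d7:-→d8:H3  best=H3
  ? 246.98.135.64  path d0:H0→d1:-→d2:-→d3:-→d4:-→d5:-→d6:-→d7:-→d8:-→d9:-→d10:-→d11:-→d12:-→d13:-→d14:-→d15:-→d16:-→d17:-→d18:-→d19:-→d20:-→d21:-→d22:-→d23:-→d24:-→d25:-→d26:-→d27:-→d28:-→d29:-→d30:-→d31:-→d32:H5  best=H5
  + 4.149.151.69/32 (H4) depth=32
  ? 4.149.151.69  path d0:H0→d1:-→d2:-→d3:-→d4:-→d5:-→d6:-→d7:-→d8:-→d9:-→d10:-→d11:-→d12:-→d13:-→d14:-→d15:-→d16:-→d17:-→d18:-→d19:-→d20:-→d21:-→d22:-→d23:-→d24:-→d25:-→d26:-→d27:-→d28:-→d29:-→d30:-→d31:-→d32:H4  best=H4
  ? 4.149.151.65  path d0:H0→d1:-→d2:-→d3:-→d4:-→d5:-→d6:-→d7:-→d8:-→d9:-→d10:-→d11:-→d12:-→d13:-→d14:-→d15:-→d16:-→d17:-→d18:-→d19:-→d20:-→d21:-→d22:-→d23:-→d24:-→d25:-→d26:-→d27:-→d28:-→d29:-  best=H0
  + 4.144.0.0/12 (H1) depth=12
  ? 103.11.201.15  path d0:H0→d1:-→d2:-→d3:-→d4:-→d5:-→d6:-→d7:-→d8:H3  best=H3
  - 4.149.151.69/32 clear@32
  ? 246.98.135.64  path d0:H0→d1:-→d2:-→d3:-→d4:-→d5:-→d6:-→d7:-→d8:-→d9:-→d10:-→d11:-→d12:-→d13:-→d14:-→d15:-→d16:-→d17:-→d18:-→d19:-→d20:-→d21:-→d22:-→d23:-→d24:-→d25:-→d26:-→d27:-→d28:-→d29:-→d30:-→d31:-→d32:H5  best=H5
  ? 103.0.15.11  path d0:H0→d1:-→d2:-→d3:-→d4:-→d5:-→d6:-→d7:-→d8:H3  best=H3
  ? 103.8.23.220  path d0:H0→d1:-→d2:-→d3:-→d4:-→d5:-→d6:-→d7:-→d8:H3  best=H3
  ? 4.144.0.97  path d0:H0→d1:-→d2:-→d3:-→d4:-→d5:-→d6:-→d7:-→d8:-→d9:-→d10:-→d11:-→d12:H1→d13:-  best=H1
  + 103.138.238.0/23 (H2) depth=23

== LOOKUPS ==
["H5","H5","H5","H0","H3","H3","H5","H4","H0","H3","H5","H3","H3","H1"]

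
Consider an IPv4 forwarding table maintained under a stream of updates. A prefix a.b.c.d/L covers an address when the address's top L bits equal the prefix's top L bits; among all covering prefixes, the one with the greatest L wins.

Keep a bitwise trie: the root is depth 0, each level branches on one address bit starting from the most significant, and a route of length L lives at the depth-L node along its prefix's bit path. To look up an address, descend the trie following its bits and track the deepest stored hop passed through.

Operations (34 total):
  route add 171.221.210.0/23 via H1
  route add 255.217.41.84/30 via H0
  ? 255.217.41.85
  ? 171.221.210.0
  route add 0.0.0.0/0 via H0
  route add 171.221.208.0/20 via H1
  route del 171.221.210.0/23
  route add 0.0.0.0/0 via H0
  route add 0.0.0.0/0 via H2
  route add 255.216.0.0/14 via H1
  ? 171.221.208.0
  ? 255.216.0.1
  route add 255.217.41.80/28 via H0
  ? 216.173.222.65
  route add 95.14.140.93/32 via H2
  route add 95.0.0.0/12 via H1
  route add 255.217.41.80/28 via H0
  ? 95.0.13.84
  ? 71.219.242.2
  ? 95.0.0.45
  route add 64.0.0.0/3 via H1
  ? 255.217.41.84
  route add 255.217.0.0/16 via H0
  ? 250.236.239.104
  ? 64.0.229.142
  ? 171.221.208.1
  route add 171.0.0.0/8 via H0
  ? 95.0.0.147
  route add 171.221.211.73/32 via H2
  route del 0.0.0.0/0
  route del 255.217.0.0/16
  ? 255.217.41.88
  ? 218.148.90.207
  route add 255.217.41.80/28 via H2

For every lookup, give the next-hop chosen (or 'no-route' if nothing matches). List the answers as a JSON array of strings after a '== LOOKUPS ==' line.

Process each operation:
  + 171.221.210.0/23 (H1) depth=23
  + 255.217.41.84/30 (H0) depth=30
  Q 255.217.41.85: descend 111111111101100100101001010101 ; hops seen [H0] ; pick H0
  Q 171.221.210.0: descend 10101011110111011101001 ; hops seen [H1] ; pick H1
  + 0.0.0.0/0 (H0) depth=0
  + 171.221.208.0/20 (H1) depth=20
  - 171.221.210.0/23 clear@23
  + 0.0.0.0/0 (H0) depth=0
  + 0.0.0.0/0 (H2) depth=0
  + 255.216.0.0/14 (H1) depth=14
  Q 171.221.208.0: descend 1010101111011101110100 ; hops seen [H2,H1] ; pick H1
  Q 255.216.0.1: descend 111111111101100 ; hops seen [H2,H1] ; pick H1
  + 255.217.41.80/28 (H0) depth=28
  Q 216.173.222.65: descend 11 ; hops seen [H2] ; pick H2
  + 95.14.140.93/32 (H2) depth=32
  + 95.0.0.0/12 (H1) depth=12
  + 255.217.41.80/28 (H0) depth=28
  Q 95.0.13.84: descend 010111110000 ; hops seen [H2,H1] ; pick H1
  Q 71.219.242.2: descend 010 ; hops seen [H2] ; pick H2
  Q 95.0.0.45: descend 010111110000 ; hops seen [H2,H1] ; pick H1
  + 64.0.0.0/3 (H1) depth=3
  Q 255.217.41.84: descend 111111111101100100101001010101 ; hops seen [H2,H1,H0,H0] ; pick H0
  + 255.217.0.0/16 (H0) depth=16
  Q 250.236.239.104: descend 11111 ; hops seen [H2] ; pick H2
  Q 64.0.229.142: descend 010 ; hops seen [H2,H1] ; pick H1
  Q 171.221.208.1: descend 1010101111011101110100 ; hops seen [H2,H1] ; pick H1
  + 171.0.0.0/8 (H0) depth=8
  Q 95.0.0.147: descend 010111110000 ; hops seen [H2,H1,H1] ; pick H1
  + 171.221.211.73/32 (H2) depth=32
  - 0.0.0.0/0 clear@0
  - 255.217.0.0/16 clear@16
  Q 255.217.41.88: descend 1111111111011001001010010101 ; hops seen [H1,H0] ; pick H0
  Q 218.148.90.207: descend 11 ; hops seen [∅] ; pick no-route
  + 255.217.41.80/28 (H2) depth=28

== LOOKUPS ==
["H0","H1","H1","H1","H2","H1","H2","H1","H0","H2","H1","H1","H1","H0","no-route"]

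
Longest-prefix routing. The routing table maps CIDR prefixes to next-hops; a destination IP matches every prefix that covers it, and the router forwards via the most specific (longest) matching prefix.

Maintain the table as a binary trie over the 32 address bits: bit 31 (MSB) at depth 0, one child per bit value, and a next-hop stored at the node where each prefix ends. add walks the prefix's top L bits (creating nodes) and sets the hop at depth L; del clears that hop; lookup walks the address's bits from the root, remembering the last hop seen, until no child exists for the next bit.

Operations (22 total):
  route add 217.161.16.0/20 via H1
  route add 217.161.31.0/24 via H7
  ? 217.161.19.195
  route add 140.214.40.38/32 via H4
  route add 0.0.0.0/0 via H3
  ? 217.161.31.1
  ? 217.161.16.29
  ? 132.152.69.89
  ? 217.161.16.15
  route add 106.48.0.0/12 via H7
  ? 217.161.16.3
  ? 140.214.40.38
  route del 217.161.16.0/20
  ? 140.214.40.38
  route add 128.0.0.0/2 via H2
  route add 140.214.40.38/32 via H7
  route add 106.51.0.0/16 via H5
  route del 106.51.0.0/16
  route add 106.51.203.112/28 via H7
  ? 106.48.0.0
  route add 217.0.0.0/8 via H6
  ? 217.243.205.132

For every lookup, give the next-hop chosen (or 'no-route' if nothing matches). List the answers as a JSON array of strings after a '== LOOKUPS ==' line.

Apply in order:
  + 217.161.16.0/20 (H1) depth=20
  + 217.161.31.0/24 (H7) depth=24
  Q 217.161.19.195: descend 11011001101000010001 ; hops seen [H1] ; pick H1
  + 140.214.40.38/32 (H4) depth=32
  + 0.0.0.0/0 (H3) depth=0
  Q 217.161.31.1: descend 110110011010000100011111 ; hops seen [H3,H1,H7] ; pick H7
  Q 217.161.16.29: descend 11011001101000010001 ; hops seen [H3,H1] ; pick H1
  Q 132.152.69.89: descend 1000 ; hops seen [H3] ; pick H3
  Q 217.161.16.15: descend 11011001101000010001 ; hops seen [H3,H1] ; pick H1
  + 106.48.0.0/12 (H7) depth=12
  Q 217.161.16.3: descend 11011001101000010001 ; hops seen [H3,H1] ; pick H1
  Q 140.214.40.38: descend 10001100110101100010100000100110 ; hops seen [H3,H4] ; pick H4
  - 217.161.16.0/20 clear@20
  Q 140.214.40.38: descend 10001100110101100010100000100110 ; hops seen [H3,H4] ; pick H4
  + 128.0.0.0/2 (H2) depth=2
  + 140.214.40.38/32 (H7) depth=32
  + 106.51.0.0/16 (H5) depth=16
  - 106.51.0.0/16 clear@16
  + 106.51.203.112/28 (H7) depth=28
  Q 106.48.0.0: descend 01101010001100 ; hops seen [H3,H7] ; pick H7
  + 217.0.0.0/8 (H6) depth=8
  Q 217.243.205.132: descend 110110011 ; hops seen [H3,H6] ; pick H6

== LOOKUPS ==
["H1","H7","H1","H3","H1","H1","H4","H4","H7","H6"]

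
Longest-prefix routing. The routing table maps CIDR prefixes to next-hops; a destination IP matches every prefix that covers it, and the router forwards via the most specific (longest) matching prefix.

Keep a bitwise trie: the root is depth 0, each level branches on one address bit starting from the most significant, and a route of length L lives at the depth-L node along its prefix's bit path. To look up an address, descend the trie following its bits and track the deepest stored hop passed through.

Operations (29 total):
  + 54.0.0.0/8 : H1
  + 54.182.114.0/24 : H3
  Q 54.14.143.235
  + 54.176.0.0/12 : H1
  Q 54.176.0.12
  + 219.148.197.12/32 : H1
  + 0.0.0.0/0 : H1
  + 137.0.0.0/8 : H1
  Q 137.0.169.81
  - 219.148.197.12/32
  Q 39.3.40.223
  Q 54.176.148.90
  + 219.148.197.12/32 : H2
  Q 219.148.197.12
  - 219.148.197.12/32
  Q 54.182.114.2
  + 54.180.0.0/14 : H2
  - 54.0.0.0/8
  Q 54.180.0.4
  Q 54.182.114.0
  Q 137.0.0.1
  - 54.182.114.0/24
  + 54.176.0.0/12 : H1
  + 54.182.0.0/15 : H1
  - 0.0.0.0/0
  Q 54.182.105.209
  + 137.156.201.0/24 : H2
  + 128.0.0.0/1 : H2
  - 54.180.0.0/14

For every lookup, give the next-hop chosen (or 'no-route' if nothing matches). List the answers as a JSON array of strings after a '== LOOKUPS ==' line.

Process each operation:
  add 54.0.0.0/8 -> H1 at depth 8
  add 54.182.114.0/24 -> H3 at depth 24
  lookup 54.14.143.235: bits 00110110 walk d0:-→d1:-→d2:-→d3:-→d4:-→d5:-→d6:-→d7:-→d8:H1 -> H1
  add 54.176.0.0/12 -> H1 at depth 12
  lookup 54.176.0.12: bits 0011011010110 walk d0:-→d1:-→d2:-→d3:-→d4:-→d5:-→d6:-→d7:-→d8:H1→d9:-→d10:-→d11:-→d12:H1→d13:- -> H1
  add 219.148.197.12/32 -> H1 at depth 32
  add 0.0.0.0/0 -> H1 at depth 0
  add 137.0.0.0/8 -> H1 at depth 8
  lookup 137.0.169.81: bits 10001001 walk d0:H1→d1:-→d2:-→d3:-→d4:-→d5:-→d6:-→d7:-→d8:H1 -> H1
  del 219.148.197.12/32 (clear depth 32)
  lookup 39.3.40.223: bits 001 walk d0:H1→d1:-→d2:-→d3:- -> H1
  lookup 54.176.148.90: bits 0011011010110 walk d0:H1→d1:-→d2:-→d3:-→d4:-→d5:-→d6:-→d7:-→d8:H1→d9:-→d10:-→d11:-→d12:H1→d13:- -> H1
  add 219.148.197.12/32 -> H2 at depth 32
  lookup 219.148.197.12: bits 11011011100101001100010100001100 walk d0:H1→d1:-→d2:-→d3:-→d4:-→d5:-→d6:-→d7:-→d8:-→d9:-→d10:-→d11:-→d12:-→d13:-→d14:-→d15:-→d16:-→d17:-→d18:-→d19:-→d20:-→d21:-→d22:-→d23:-→d24:-→d25:-→d26:-→d27:-→d28:-→d29:-→d30:-→d31:-→d32:H2 -> H2
  del 219.148.197.12/32 (clear depth 32)
  lookup 54.182.114.2: bits 001101101011011001110010 walk d0:H1→d1:-→d2:-→d3:-→d4:-→d5:-→d6:-→d7:-→d8:H1→d9:-→d10:-→d11:-→d12:H1→d13:-→d14:-→d15:-→d16:-→d17:-→d18:-→d19:-→d20:-→d21:-→d22:-→d23:-→d24:H3 -> H3
  add 54.180.0.0/14 -> H2 at depth 14
  del 54.0.0.0/8 (clear depth 8)
  lookup 54.180.0.4: bits 00110110101101 walk d0:H1→d1:-→d2:-→d3:-→d4:-→d5:-→d6:-→d7:-→d8:-→d9:-→d10:-→d11:-→d12:H1→d13:-→d14:H2 -> H2
  lookup 54.182.114.0: bits 001101101011011001110010 walk d0:H1→d1:-→d2:-→d3:-→d4:-→d5:-→d6:-→d7:-→d8:-→d9:-→d10:-→d11:-→d12:H1→d13:-→d14:H2→d15:-→d16:-→d17:-→d18:-→d19:-→d20:-→d21:-→d22:-→d23:-→d24:H3 -> H3
  lookup 137.0.0.1: bits 10001001 walk d0:H1→d1:-→d2:-→d3:-→d4:-→d5:-→d6:-→d7:-→d8:H1 -> H1
  del 54.182.114.0/24 (clear depth 24)
  add 54.176.0.0/12 -> H1 at depth 12
  add 54.182.0.0/15 -> H1 at depth 15
  del 0.0.0.0/0 (clear depth 0)
  lookup 54.182.105.209: bits 0011011010110110011 walk d0:-→d1:-→d2:-→d3:-→d4:-→d5:-→d6:-→d7:-→d8:-→d9:-→d10:-→d11:-→d12:H1→d13:-→d14:H2→d15:H1→d16:-→d17:-→d18:-→d19:- -> H1
  add 137.156.201.0/24 -> H2 at depth 24
  add 128.0.0.0/1 -> H2 at depth 1
  del 54.180.0.0/14 (clear depth 14)

== LOOKUPS ==
["H1","H1","H1","H1","H1","H2","H3","H2","H3","H1","H1"]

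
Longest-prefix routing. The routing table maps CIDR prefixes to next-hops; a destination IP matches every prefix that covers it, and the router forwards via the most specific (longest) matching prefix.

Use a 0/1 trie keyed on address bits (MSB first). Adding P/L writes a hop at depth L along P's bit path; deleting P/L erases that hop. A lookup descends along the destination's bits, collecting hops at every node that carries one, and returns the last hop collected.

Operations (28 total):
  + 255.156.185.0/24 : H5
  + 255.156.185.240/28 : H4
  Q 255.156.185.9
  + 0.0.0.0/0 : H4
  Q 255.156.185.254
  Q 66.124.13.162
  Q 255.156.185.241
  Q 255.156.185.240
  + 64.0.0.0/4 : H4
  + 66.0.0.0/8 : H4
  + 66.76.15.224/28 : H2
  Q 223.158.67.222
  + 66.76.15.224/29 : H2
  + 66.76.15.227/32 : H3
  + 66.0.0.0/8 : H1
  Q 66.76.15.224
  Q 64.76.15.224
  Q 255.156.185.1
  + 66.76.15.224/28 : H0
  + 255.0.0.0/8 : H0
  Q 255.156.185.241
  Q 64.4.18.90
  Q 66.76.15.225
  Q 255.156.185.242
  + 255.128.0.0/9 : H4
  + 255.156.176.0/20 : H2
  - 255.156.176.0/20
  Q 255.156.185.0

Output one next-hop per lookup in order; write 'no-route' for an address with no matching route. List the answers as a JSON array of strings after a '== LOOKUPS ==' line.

Trace:
  + 255.156.185.0/24 (H5) depth=24
  + 255.156.185.240/28 (H4) depth=28
  Q 255.156.185.9: descend 111111111001110010111001 ; hops seen [H5] ; pick H5
  + 0.0.0.0/0 (H4) depth=0
  Q 255.156.185.254: descend 1111111110011100101110011111 ; hops seen [H4,H5,H4] ; pick H4
  Q 66.124.13.162: descend ε ; hops seen [H4] ; pick H4
  Q 255.156.185.241: descend 1111111110011100101110011111 ; hops seen [H4,H5,H4] ; pick H4
  Q 255.156.185.240: descend 1111111110011100101110011111 ; hops seen [H4,H5,H4] ; pick H4
  + 64.0.0.0/4 (H4) depth=4
  + 66.0.0.0/8 (H4) depth=8
  + 66.76.15.224/28 (H2) depth=28
  Q 223.158.67.222: descend 11 ; hops seen [H4] ; pick H4
  + 66.76.15.224/29 (H2) depth=29
  + 66.76.15.227/32 (H3) depth=32
  + 66.0.0.0/8 (H1) depth=8
  Q 66.76.15.224: descend 010000100100110000001111111000 ; hops seen [H4,H4,H1,H2,H2] ; pick H2
  Q 64.76.15.224: descend 010000 ; hops seen [H4,H4] ; pick H4
  Q 255.156.185.1: descend 111111111001110010111001 ; hops seen [H4,H5] ; pick H5
  + 66.76.15.224/28 (H0) depth=28
  + 255.0.0.0/8 (H0) depth=8
  Q 255.156.185.241: descend 1111111110011100101110011111 ; hops seen [H4,H0,H5,H4] ; pick H4
  Q 64.4.18.90: descend 010000 ; hops seen [H4,H4] ; pick H4
  Q 66.76.15.225: descend 010000100100110000001111111000 ; hops seen [H4,H4,H1,H0,H2] ; pick H2
  Q 255.156.185.242: descend 1111111110011100101110011111 ; hops seen [H4,H0,H5,H4] ; pick H4
  + 255.128.0.0/9 (H4) depth=9
  + 255.156.176.0/20 (H2) depth=20
  del 255.156.176.0/20 (clear depth 20)
  Q 255.156.185.0: descend 111111111001110010111001 ; hops seen [H4,H0,H4,H5] ; pick H5

== LOOKUPS ==
["H5","H4","H4","H4","H4","H4","H2","H4","H5","H4","H4","H2","H4","H5"]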